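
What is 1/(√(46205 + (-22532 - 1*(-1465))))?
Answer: √25138/25138 ≈ 0.0063072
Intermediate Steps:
1/(√(46205 + (-22532 - 1*(-1465)))) = 1/(√(46205 + (-22532 + 1465))) = 1/(√(46205 - 21067)) = 1/(√25138) = √25138/25138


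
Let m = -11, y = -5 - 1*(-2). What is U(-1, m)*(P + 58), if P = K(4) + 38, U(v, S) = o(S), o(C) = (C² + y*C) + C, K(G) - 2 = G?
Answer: 14586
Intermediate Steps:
K(G) = 2 + G
y = -3 (y = -5 + 2 = -3)
o(C) = C² - 2*C (o(C) = (C² - 3*C) + C = C² - 2*C)
U(v, S) = S*(-2 + S)
P = 44 (P = (2 + 4) + 38 = 6 + 38 = 44)
U(-1, m)*(P + 58) = (-11*(-2 - 11))*(44 + 58) = -11*(-13)*102 = 143*102 = 14586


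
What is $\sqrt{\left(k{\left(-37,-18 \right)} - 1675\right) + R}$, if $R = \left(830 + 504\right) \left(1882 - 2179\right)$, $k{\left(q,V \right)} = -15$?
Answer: $8 i \sqrt{6217} \approx 630.78 i$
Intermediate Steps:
$R = -396198$ ($R = 1334 \left(-297\right) = -396198$)
$\sqrt{\left(k{\left(-37,-18 \right)} - 1675\right) + R} = \sqrt{\left(-15 - 1675\right) - 396198} = \sqrt{-1690 - 396198} = \sqrt{-397888} = 8 i \sqrt{6217}$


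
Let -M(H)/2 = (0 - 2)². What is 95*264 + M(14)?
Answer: 25072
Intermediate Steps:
M(H) = -8 (M(H) = -2*(0 - 2)² = -2*(-2)² = -2*4 = -8)
95*264 + M(14) = 95*264 - 8 = 25080 - 8 = 25072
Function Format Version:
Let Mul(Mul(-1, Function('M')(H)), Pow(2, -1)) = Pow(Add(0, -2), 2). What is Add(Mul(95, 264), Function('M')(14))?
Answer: 25072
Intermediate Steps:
Function('M')(H) = -8 (Function('M')(H) = Mul(-2, Pow(Add(0, -2), 2)) = Mul(-2, Pow(-2, 2)) = Mul(-2, 4) = -8)
Add(Mul(95, 264), Function('M')(14)) = Add(Mul(95, 264), -8) = Add(25080, -8) = 25072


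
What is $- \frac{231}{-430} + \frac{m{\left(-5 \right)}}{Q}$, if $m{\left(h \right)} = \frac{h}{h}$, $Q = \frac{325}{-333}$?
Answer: $- \frac{13623}{27950} \approx -0.48741$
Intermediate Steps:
$Q = - \frac{325}{333}$ ($Q = 325 \left(- \frac{1}{333}\right) = - \frac{325}{333} \approx -0.97598$)
$m{\left(h \right)} = 1$
$- \frac{231}{-430} + \frac{m{\left(-5 \right)}}{Q} = - \frac{231}{-430} + 1 \frac{1}{- \frac{325}{333}} = \left(-231\right) \left(- \frac{1}{430}\right) + 1 \left(- \frac{333}{325}\right) = \frac{231}{430} - \frac{333}{325} = - \frac{13623}{27950}$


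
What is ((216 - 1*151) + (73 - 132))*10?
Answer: 60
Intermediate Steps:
((216 - 1*151) + (73 - 132))*10 = ((216 - 151) - 59)*10 = (65 - 59)*10 = 6*10 = 60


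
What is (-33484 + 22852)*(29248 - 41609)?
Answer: 131422152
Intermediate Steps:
(-33484 + 22852)*(29248 - 41609) = -10632*(-12361) = 131422152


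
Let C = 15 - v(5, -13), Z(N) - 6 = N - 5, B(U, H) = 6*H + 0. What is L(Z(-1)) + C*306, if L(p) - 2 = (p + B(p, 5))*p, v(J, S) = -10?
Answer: 7652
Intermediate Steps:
B(U, H) = 6*H
Z(N) = 1 + N (Z(N) = 6 + (N - 5) = 6 + (-5 + N) = 1 + N)
L(p) = 2 + p*(30 + p) (L(p) = 2 + (p + 6*5)*p = 2 + (p + 30)*p = 2 + (30 + p)*p = 2 + p*(30 + p))
C = 25 (C = 15 - 1*(-10) = 15 + 10 = 25)
L(Z(-1)) + C*306 = (2 + (1 - 1)² + 30*(1 - 1)) + 25*306 = (2 + 0² + 30*0) + 7650 = (2 + 0 + 0) + 7650 = 2 + 7650 = 7652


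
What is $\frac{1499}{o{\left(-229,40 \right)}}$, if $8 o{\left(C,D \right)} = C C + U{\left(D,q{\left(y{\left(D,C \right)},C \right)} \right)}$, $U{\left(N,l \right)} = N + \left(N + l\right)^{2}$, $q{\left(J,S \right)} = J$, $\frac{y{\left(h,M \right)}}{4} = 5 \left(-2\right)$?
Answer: $\frac{11992}{52481} \approx 0.2285$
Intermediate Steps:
$y{\left(h,M \right)} = -40$ ($y{\left(h,M \right)} = 4 \cdot 5 \left(-2\right) = 4 \left(-10\right) = -40$)
$o{\left(C,D \right)} = \frac{D}{8} + \frac{C^{2}}{8} + \frac{\left(-40 + D\right)^{2}}{8}$ ($o{\left(C,D \right)} = \frac{C C + \left(D + \left(D - 40\right)^{2}\right)}{8} = \frac{C^{2} + \left(D + \left(-40 + D\right)^{2}\right)}{8} = \frac{D + C^{2} + \left(-40 + D\right)^{2}}{8} = \frac{D}{8} + \frac{C^{2}}{8} + \frac{\left(-40 + D\right)^{2}}{8}$)
$\frac{1499}{o{\left(-229,40 \right)}} = \frac{1499}{\frac{1}{8} \cdot 40 + \frac{\left(-229\right)^{2}}{8} + \frac{\left(-40 + 40\right)^{2}}{8}} = \frac{1499}{5 + \frac{1}{8} \cdot 52441 + \frac{0^{2}}{8}} = \frac{1499}{5 + \frac{52441}{8} + \frac{1}{8} \cdot 0} = \frac{1499}{5 + \frac{52441}{8} + 0} = \frac{1499}{\frac{52481}{8}} = 1499 \cdot \frac{8}{52481} = \frac{11992}{52481}$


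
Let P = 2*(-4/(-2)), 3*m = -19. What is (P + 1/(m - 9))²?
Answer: 32761/2116 ≈ 15.483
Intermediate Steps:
m = -19/3 (m = (⅓)*(-19) = -19/3 ≈ -6.3333)
P = 4 (P = 2*(-4*(-½)) = 2*2 = 4)
(P + 1/(m - 9))² = (4 + 1/(-19/3 - 9))² = (4 + 1/(-46/3))² = (4 - 3/46)² = (181/46)² = 32761/2116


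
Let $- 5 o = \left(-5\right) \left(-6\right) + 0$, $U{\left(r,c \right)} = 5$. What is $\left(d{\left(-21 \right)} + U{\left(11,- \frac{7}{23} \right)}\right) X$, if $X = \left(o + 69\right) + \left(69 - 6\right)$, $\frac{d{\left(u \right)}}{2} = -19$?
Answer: $-4158$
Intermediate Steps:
$d{\left(u \right)} = -38$ ($d{\left(u \right)} = 2 \left(-19\right) = -38$)
$o = -6$ ($o = - \frac{\left(-5\right) \left(-6\right) + 0}{5} = - \frac{30 + 0}{5} = \left(- \frac{1}{5}\right) 30 = -6$)
$X = 126$ ($X = \left(-6 + 69\right) + \left(69 - 6\right) = 63 + \left(69 - 6\right) = 63 + 63 = 126$)
$\left(d{\left(-21 \right)} + U{\left(11,- \frac{7}{23} \right)}\right) X = \left(-38 + 5\right) 126 = \left(-33\right) 126 = -4158$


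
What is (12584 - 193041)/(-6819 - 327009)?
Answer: 180457/333828 ≈ 0.54057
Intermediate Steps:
(12584 - 193041)/(-6819 - 327009) = -180457/(-333828) = -180457*(-1/333828) = 180457/333828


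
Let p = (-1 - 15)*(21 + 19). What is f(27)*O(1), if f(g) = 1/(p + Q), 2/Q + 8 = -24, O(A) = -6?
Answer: 96/10241 ≈ 0.0093741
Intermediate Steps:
Q = -1/16 (Q = 2/(-8 - 24) = 2/(-32) = 2*(-1/32) = -1/16 ≈ -0.062500)
p = -640 (p = -16*40 = -640)
f(g) = -16/10241 (f(g) = 1/(-640 - 1/16) = 1/(-10241/16) = -16/10241)
f(27)*O(1) = -16/10241*(-6) = 96/10241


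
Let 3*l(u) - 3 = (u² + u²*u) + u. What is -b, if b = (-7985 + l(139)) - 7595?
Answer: -886114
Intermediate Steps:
l(u) = 1 + u/3 + u²/3 + u³/3 (l(u) = 1 + ((u² + u²*u) + u)/3 = 1 + ((u² + u³) + u)/3 = 1 + (u + u² + u³)/3 = 1 + (u/3 + u²/3 + u³/3) = 1 + u/3 + u²/3 + u³/3)
b = 886114 (b = (-7985 + (1 + (⅓)*139 + (⅓)*139² + (⅓)*139³)) - 7595 = (-7985 + (1 + 139/3 + (⅓)*19321 + (⅓)*2685619)) - 7595 = (-7985 + (1 + 139/3 + 19321/3 + 2685619/3)) - 7595 = (-7985 + 901694) - 7595 = 893709 - 7595 = 886114)
-b = -1*886114 = -886114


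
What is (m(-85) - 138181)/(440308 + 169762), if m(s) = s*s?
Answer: -65478/305035 ≈ -0.21466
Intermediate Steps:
m(s) = s²
(m(-85) - 138181)/(440308 + 169762) = ((-85)² - 138181)/(440308 + 169762) = (7225 - 138181)/610070 = -130956*1/610070 = -65478/305035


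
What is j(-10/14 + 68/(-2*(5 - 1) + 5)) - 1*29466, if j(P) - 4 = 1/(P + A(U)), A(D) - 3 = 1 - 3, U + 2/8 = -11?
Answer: -13847161/470 ≈ -29462.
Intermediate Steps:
U = -45/4 (U = -¼ - 11 = -45/4 ≈ -11.250)
A(D) = 1 (A(D) = 3 + (1 - 3) = 3 - 2 = 1)
j(P) = 4 + 1/(1 + P) (j(P) = 4 + 1/(P + 1) = 4 + 1/(1 + P))
j(-10/14 + 68/(-2*(5 - 1) + 5)) - 1*29466 = (5 + 4*(-10/14 + 68/(-2*(5 - 1) + 5)))/(1 + (-10/14 + 68/(-2*(5 - 1) + 5))) - 1*29466 = (5 + 4*(-10*1/14 + 68/(-2*4 + 5)))/(1 + (-10*1/14 + 68/(-2*4 + 5))) - 29466 = (5 + 4*(-5/7 + 68/(-8 + 5)))/(1 + (-5/7 + 68/(-8 + 5))) - 29466 = (5 + 4*(-5/7 + 68/(-3)))/(1 + (-5/7 + 68/(-3))) - 29466 = (5 + 4*(-5/7 + 68*(-⅓)))/(1 + (-5/7 + 68*(-⅓))) - 29466 = (5 + 4*(-5/7 - 68/3))/(1 + (-5/7 - 68/3)) - 29466 = (5 + 4*(-491/21))/(1 - 491/21) - 29466 = (5 - 1964/21)/(-470/21) - 29466 = -21/470*(-1859/21) - 29466 = 1859/470 - 29466 = -13847161/470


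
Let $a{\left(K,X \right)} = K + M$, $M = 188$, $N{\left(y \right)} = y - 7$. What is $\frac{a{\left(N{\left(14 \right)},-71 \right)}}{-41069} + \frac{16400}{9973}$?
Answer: $\frac{671586865}{409581137} \approx 1.6397$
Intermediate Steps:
$N{\left(y \right)} = -7 + y$
$a{\left(K,X \right)} = 188 + K$ ($a{\left(K,X \right)} = K + 188 = 188 + K$)
$\frac{a{\left(N{\left(14 \right)},-71 \right)}}{-41069} + \frac{16400}{9973} = \frac{188 + \left(-7 + 14\right)}{-41069} + \frac{16400}{9973} = \left(188 + 7\right) \left(- \frac{1}{41069}\right) + 16400 \cdot \frac{1}{9973} = 195 \left(- \frac{1}{41069}\right) + \frac{16400}{9973} = - \frac{195}{41069} + \frac{16400}{9973} = \frac{671586865}{409581137}$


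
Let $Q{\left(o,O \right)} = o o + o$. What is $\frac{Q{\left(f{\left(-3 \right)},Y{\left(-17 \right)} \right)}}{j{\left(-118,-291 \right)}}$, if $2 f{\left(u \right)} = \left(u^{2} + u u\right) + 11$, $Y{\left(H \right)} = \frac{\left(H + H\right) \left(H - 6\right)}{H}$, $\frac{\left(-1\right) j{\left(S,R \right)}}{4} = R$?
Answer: $\frac{899}{4656} \approx 0.19308$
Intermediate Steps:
$j{\left(S,R \right)} = - 4 R$
$Y{\left(H \right)} = -12 + 2 H$ ($Y{\left(H \right)} = \frac{2 H \left(-6 + H\right)}{H} = -12 + 2 H$)
$f{\left(u \right)} = \frac{11}{2} + u^{2}$ ($f{\left(u \right)} = \frac{\left(u^{2} + u u\right) + 11}{2} = \frac{\left(u^{2} + u^{2}\right) + 11}{2} = \frac{2 u^{2} + 11}{2} = \frac{11 + 2 u^{2}}{2} = \frac{11}{2} + u^{2}$)
$Q{\left(o,O \right)} = o + o^{2}$ ($Q{\left(o,O \right)} = o^{2} + o = o + o^{2}$)
$\frac{Q{\left(f{\left(-3 \right)},Y{\left(-17 \right)} \right)}}{j{\left(-118,-291 \right)}} = \frac{\left(\frac{11}{2} + \left(-3\right)^{2}\right) \left(1 + \left(\frac{11}{2} + \left(-3\right)^{2}\right)\right)}{\left(-4\right) \left(-291\right)} = \frac{\left(\frac{11}{2} + 9\right) \left(1 + \left(\frac{11}{2} + 9\right)\right)}{1164} = \frac{29 \left(1 + \frac{29}{2}\right)}{2} \cdot \frac{1}{1164} = \frac{29}{2} \cdot \frac{31}{2} \cdot \frac{1}{1164} = \frac{899}{4} \cdot \frac{1}{1164} = \frac{899}{4656}$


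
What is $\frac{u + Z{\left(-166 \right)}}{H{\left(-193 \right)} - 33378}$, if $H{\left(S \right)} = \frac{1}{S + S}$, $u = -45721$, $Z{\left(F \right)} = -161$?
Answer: $\frac{17710452}{12883909} \approx 1.3746$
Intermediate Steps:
$H{\left(S \right)} = \frac{1}{2 S}$
$\frac{u + Z{\left(-166 \right)}}{H{\left(-193 \right)} - 33378} = \frac{-45721 - 161}{\frac{1}{2 \left(-193\right)} - 33378} = - \frac{45882}{\frac{1}{2} \left(- \frac{1}{193}\right) - 33378} = - \frac{45882}{- \frac{1}{386} - 33378} = - \frac{45882}{- \frac{12883909}{386}} = \left(-45882\right) \left(- \frac{386}{12883909}\right) = \frac{17710452}{12883909}$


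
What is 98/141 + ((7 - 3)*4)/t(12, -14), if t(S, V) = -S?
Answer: -30/47 ≈ -0.63830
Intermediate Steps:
98/141 + ((7 - 3)*4)/t(12, -14) = 98/141 + ((7 - 3)*4)/((-1*12)) = 98*(1/141) + (4*4)/(-12) = 98/141 + 16*(-1/12) = 98/141 - 4/3 = -30/47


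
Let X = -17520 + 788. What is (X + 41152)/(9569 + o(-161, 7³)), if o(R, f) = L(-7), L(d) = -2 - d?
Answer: 12210/4787 ≈ 2.5507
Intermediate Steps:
o(R, f) = 5 (o(R, f) = -2 - 1*(-7) = -2 + 7 = 5)
X = -16732
(X + 41152)/(9569 + o(-161, 7³)) = (-16732 + 41152)/(9569 + 5) = 24420/9574 = 24420*(1/9574) = 12210/4787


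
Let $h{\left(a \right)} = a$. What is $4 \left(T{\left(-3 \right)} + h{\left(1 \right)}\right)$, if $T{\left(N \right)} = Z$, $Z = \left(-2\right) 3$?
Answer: $-20$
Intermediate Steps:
$Z = -6$
$T{\left(N \right)} = -6$
$4 \left(T{\left(-3 \right)} + h{\left(1 \right)}\right) = 4 \left(-6 + 1\right) = 4 \left(-5\right) = -20$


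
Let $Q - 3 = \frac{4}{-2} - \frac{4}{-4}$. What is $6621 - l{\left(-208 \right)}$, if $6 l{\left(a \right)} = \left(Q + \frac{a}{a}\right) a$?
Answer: $6725$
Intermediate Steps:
$Q = 2$ ($Q = 3 + \left(\frac{4}{-2} - \frac{4}{-4}\right) = 3 + \left(4 \left(- \frac{1}{2}\right) - -1\right) = 3 + \left(-2 + 1\right) = 3 - 1 = 2$)
$l{\left(a \right)} = \frac{a}{2}$ ($l{\left(a \right)} = \frac{\left(2 + \frac{a}{a}\right) a}{6} = \frac{\left(2 + 1\right) a}{6} = \frac{3 a}{6} = \frac{a}{2}$)
$6621 - l{\left(-208 \right)} = 6621 - \frac{1}{2} \left(-208\right) = 6621 - -104 = 6621 + 104 = 6725$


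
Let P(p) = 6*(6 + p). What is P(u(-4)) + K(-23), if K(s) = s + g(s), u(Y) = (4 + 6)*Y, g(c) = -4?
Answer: -231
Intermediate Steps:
u(Y) = 10*Y
P(p) = 36 + 6*p
K(s) = -4 + s (K(s) = s - 4 = -4 + s)
P(u(-4)) + K(-23) = (36 + 6*(10*(-4))) + (-4 - 23) = (36 + 6*(-40)) - 27 = (36 - 240) - 27 = -204 - 27 = -231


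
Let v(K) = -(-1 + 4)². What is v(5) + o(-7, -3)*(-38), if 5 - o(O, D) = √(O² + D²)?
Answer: -199 + 38*√58 ≈ 90.399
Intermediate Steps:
o(O, D) = 5 - √(D² + O²) (o(O, D) = 5 - √(O² + D²) = 5 - √(D² + O²))
v(K) = -9 (v(K) = -1*3² = -1*9 = -9)
v(5) + o(-7, -3)*(-38) = -9 + (5 - √((-3)² + (-7)²))*(-38) = -9 + (5 - √(9 + 49))*(-38) = -9 + (5 - √58)*(-38) = -9 + (-190 + 38*√58) = -199 + 38*√58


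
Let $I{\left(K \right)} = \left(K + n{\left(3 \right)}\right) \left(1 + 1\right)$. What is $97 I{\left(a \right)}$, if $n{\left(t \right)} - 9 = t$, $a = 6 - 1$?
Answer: $3298$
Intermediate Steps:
$a = 5$
$n{\left(t \right)} = 9 + t$
$I{\left(K \right)} = 24 + 2 K$ ($I{\left(K \right)} = \left(K + \left(9 + 3\right)\right) \left(1 + 1\right) = \left(K + 12\right) 2 = \left(12 + K\right) 2 = 24 + 2 K$)
$97 I{\left(a \right)} = 97 \left(24 + 2 \cdot 5\right) = 97 \left(24 + 10\right) = 97 \cdot 34 = 3298$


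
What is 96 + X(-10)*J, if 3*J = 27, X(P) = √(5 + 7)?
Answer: 96 + 18*√3 ≈ 127.18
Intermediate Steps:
X(P) = 2*√3 (X(P) = √12 = 2*√3)
J = 9 (J = (⅓)*27 = 9)
96 + X(-10)*J = 96 + (2*√3)*9 = 96 + 18*√3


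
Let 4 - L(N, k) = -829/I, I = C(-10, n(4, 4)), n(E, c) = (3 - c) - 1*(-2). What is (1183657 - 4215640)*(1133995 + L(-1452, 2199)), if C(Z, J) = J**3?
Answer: -3440779203924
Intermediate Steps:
n(E, c) = 5 - c (n(E, c) = (3 - c) + 2 = 5 - c)
I = 1 (I = (5 - 1*4)**3 = (5 - 4)**3 = 1**3 = 1)
L(N, k) = 833 (L(N, k) = 4 - (-829)/1 = 4 - (-829) = 4 - 1*(-829) = 4 + 829 = 833)
(1183657 - 4215640)*(1133995 + L(-1452, 2199)) = (1183657 - 4215640)*(1133995 + 833) = -3031983*1134828 = -3440779203924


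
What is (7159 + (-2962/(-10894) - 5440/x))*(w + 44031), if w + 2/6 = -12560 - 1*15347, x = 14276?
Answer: 2243951542834842/19440343 ≈ 1.1543e+8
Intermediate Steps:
w = -83722/3 (w = -⅓ + (-12560 - 1*15347) = -⅓ + (-12560 - 15347) = -⅓ - 27907 = -83722/3 ≈ -27907.)
(7159 + (-2962/(-10894) - 5440/x))*(w + 44031) = (7159 + (-2962/(-10894) - 5440/14276))*(-83722/3 + 44031) = (7159 + (-2962*(-1/10894) - 5440*1/14276))*(48371/3) = (7159 + (1481/5447 - 1360/3569))*(48371/3) = (7159 - 2122231/19440343)*(48371/3) = (139171293306/19440343)*(48371/3) = 2243951542834842/19440343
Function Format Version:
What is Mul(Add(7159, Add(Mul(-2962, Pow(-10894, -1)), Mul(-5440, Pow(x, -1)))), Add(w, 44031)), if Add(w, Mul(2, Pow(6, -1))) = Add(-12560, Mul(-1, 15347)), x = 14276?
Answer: Rational(2243951542834842, 19440343) ≈ 1.1543e+8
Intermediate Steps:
w = Rational(-83722, 3) (w = Add(Rational(-1, 3), Add(-12560, Mul(-1, 15347))) = Add(Rational(-1, 3), Add(-12560, -15347)) = Add(Rational(-1, 3), -27907) = Rational(-83722, 3) ≈ -27907.)
Mul(Add(7159, Add(Mul(-2962, Pow(-10894, -1)), Mul(-5440, Pow(x, -1)))), Add(w, 44031)) = Mul(Add(7159, Add(Mul(-2962, Pow(-10894, -1)), Mul(-5440, Pow(14276, -1)))), Add(Rational(-83722, 3), 44031)) = Mul(Add(7159, Add(Mul(-2962, Rational(-1, 10894)), Mul(-5440, Rational(1, 14276)))), Rational(48371, 3)) = Mul(Add(7159, Add(Rational(1481, 5447), Rational(-1360, 3569))), Rational(48371, 3)) = Mul(Add(7159, Rational(-2122231, 19440343)), Rational(48371, 3)) = Mul(Rational(139171293306, 19440343), Rational(48371, 3)) = Rational(2243951542834842, 19440343)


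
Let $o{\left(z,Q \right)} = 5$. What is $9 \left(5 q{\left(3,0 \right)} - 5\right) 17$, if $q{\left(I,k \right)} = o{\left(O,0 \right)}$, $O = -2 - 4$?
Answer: $3060$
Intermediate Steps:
$O = -6$ ($O = -2 - 4 = -6$)
$q{\left(I,k \right)} = 5$
$9 \left(5 q{\left(3,0 \right)} - 5\right) 17 = 9 \left(5 \cdot 5 - 5\right) 17 = 9 \left(25 - 5\right) 17 = 9 \cdot 20 \cdot 17 = 180 \cdot 17 = 3060$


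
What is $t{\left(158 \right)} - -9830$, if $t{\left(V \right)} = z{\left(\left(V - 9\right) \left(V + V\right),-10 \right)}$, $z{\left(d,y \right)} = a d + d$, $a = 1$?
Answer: $103998$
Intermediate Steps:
$z{\left(d,y \right)} = 2 d$ ($z{\left(d,y \right)} = 1 d + d = d + d = 2 d$)
$t{\left(V \right)} = 4 V \left(-9 + V\right)$ ($t{\left(V \right)} = 2 \left(V - 9\right) \left(V + V\right) = 2 \left(-9 + V\right) 2 V = 2 \cdot 2 V \left(-9 + V\right) = 4 V \left(-9 + V\right)$)
$t{\left(158 \right)} - -9830 = 4 \cdot 158 \left(-9 + 158\right) - -9830 = 4 \cdot 158 \cdot 149 + 9830 = 94168 + 9830 = 103998$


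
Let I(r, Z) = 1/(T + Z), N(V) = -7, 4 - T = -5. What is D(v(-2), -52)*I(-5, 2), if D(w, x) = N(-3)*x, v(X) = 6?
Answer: 364/11 ≈ 33.091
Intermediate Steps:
T = 9 (T = 4 - 1*(-5) = 4 + 5 = 9)
I(r, Z) = 1/(9 + Z)
D(w, x) = -7*x
D(v(-2), -52)*I(-5, 2) = (-7*(-52))/(9 + 2) = 364/11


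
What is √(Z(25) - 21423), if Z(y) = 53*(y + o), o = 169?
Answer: I*√11141 ≈ 105.55*I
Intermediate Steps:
Z(y) = 8957 + 53*y (Z(y) = 53*(y + 169) = 53*(169 + y) = 8957 + 53*y)
√(Z(25) - 21423) = √((8957 + 53*25) - 21423) = √((8957 + 1325) - 21423) = √(10282 - 21423) = √(-11141) = I*√11141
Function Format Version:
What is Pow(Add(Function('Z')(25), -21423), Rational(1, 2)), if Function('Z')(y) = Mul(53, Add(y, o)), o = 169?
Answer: Mul(I, Pow(11141, Rational(1, 2))) ≈ Mul(105.55, I)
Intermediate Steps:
Function('Z')(y) = Add(8957, Mul(53, y)) (Function('Z')(y) = Mul(53, Add(y, 169)) = Mul(53, Add(169, y)) = Add(8957, Mul(53, y)))
Pow(Add(Function('Z')(25), -21423), Rational(1, 2)) = Pow(Add(Add(8957, Mul(53, 25)), -21423), Rational(1, 2)) = Pow(Add(Add(8957, 1325), -21423), Rational(1, 2)) = Pow(Add(10282, -21423), Rational(1, 2)) = Pow(-11141, Rational(1, 2)) = Mul(I, Pow(11141, Rational(1, 2)))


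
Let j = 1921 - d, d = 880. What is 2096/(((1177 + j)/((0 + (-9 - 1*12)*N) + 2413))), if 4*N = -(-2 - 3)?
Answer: 2501314/1109 ≈ 2255.5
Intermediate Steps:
N = 5/4 (N = (-(-2 - 3))/4 = (-1*(-5))/4 = (¼)*5 = 5/4 ≈ 1.2500)
j = 1041 (j = 1921 - 1*880 = 1921 - 880 = 1041)
2096/(((1177 + j)/((0 + (-9 - 1*12)*N) + 2413))) = 2096/(((1177 + 1041)/((0 + (-9 - 1*12)*(5/4)) + 2413))) = 2096/((2218/((0 + (-9 - 12)*(5/4)) + 2413))) = 2096/((2218/((0 - 21*5/4) + 2413))) = 2096/((2218/((0 - 105/4) + 2413))) = 2096/((2218/(-105/4 + 2413))) = 2096/((2218/(9547/4))) = 2096/((2218*(4/9547))) = 2096/(8872/9547) = 2096*(9547/8872) = 2501314/1109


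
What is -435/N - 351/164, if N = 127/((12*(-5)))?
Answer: 4235823/20828 ≈ 203.37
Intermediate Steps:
N = -127/60 (N = 127/(-60) = 127*(-1/60) = -127/60 ≈ -2.1167)
-435/N - 351/164 = -435/(-127/60) - 351/164 = -435*(-60/127) - 351*1/164 = 26100/127 - 351/164 = 4235823/20828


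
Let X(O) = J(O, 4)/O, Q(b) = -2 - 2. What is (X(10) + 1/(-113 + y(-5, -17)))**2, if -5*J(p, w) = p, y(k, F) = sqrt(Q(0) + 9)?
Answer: 88831183/2036496200 + 13329*sqrt(5)/407299240 ≈ 0.043693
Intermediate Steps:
Q(b) = -4
y(k, F) = sqrt(5) (y(k, F) = sqrt(-4 + 9) = sqrt(5))
J(p, w) = -p/5
X(O) = -1/5 (X(O) = (-O/5)/O = -1/5)
(X(10) + 1/(-113 + y(-5, -17)))**2 = (-1/5 + 1/(-113 + sqrt(5)))**2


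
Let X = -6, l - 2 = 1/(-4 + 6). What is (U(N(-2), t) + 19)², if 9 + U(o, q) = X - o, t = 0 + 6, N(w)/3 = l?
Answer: 49/4 ≈ 12.250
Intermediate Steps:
l = 5/2 (l = 2 + 1/(-4 + 6) = 2 + 1/2 = 2 + ½ = 5/2 ≈ 2.5000)
N(w) = 15/2 (N(w) = 3*(5/2) = 15/2)
t = 6
U(o, q) = -15 - o (U(o, q) = -9 + (-6 - o) = -15 - o)
(U(N(-2), t) + 19)² = ((-15 - 1*15/2) + 19)² = ((-15 - 15/2) + 19)² = (-45/2 + 19)² = (-7/2)² = 49/4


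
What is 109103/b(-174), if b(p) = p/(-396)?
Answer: 7200798/29 ≈ 2.4830e+5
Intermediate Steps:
b(p) = -p/396 (b(p) = p*(-1/396) = -p/396)
109103/b(-174) = 109103/((-1/396*(-174))) = 109103/(29/66) = 109103*(66/29) = 7200798/29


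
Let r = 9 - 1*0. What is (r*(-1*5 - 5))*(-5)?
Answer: 450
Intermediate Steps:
r = 9 (r = 9 + 0 = 9)
(r*(-1*5 - 5))*(-5) = (9*(-1*5 - 5))*(-5) = (9*(-5 - 5))*(-5) = (9*(-10))*(-5) = -90*(-5) = 450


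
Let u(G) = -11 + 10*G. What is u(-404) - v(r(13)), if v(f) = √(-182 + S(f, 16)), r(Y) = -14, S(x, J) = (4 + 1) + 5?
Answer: -4051 - 2*I*√43 ≈ -4051.0 - 13.115*I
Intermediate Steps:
S(x, J) = 10 (S(x, J) = 5 + 5 = 10)
v(f) = 2*I*√43 (v(f) = √(-182 + 10) = √(-172) = 2*I*√43)
u(-404) - v(r(13)) = (-11 + 10*(-404)) - 2*I*√43 = (-11 - 4040) - 2*I*√43 = -4051 - 2*I*√43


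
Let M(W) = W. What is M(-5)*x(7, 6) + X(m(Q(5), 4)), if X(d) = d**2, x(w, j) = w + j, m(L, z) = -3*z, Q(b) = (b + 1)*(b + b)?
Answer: 79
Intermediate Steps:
Q(b) = 2*b*(1 + b) (Q(b) = (1 + b)*(2*b) = 2*b*(1 + b))
x(w, j) = j + w
M(-5)*x(7, 6) + X(m(Q(5), 4)) = -5*(6 + 7) + (-3*4)**2 = -5*13 + (-12)**2 = -65 + 144 = 79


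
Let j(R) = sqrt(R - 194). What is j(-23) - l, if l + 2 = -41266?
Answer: 41268 + I*sqrt(217) ≈ 41268.0 + 14.731*I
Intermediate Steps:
l = -41268 (l = -2 - 41266 = -41268)
j(R) = sqrt(-194 + R)
j(-23) - l = sqrt(-194 - 23) - 1*(-41268) = sqrt(-217) + 41268 = I*sqrt(217) + 41268 = 41268 + I*sqrt(217)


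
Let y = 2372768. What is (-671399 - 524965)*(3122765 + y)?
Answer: -6574657842012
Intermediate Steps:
(-671399 - 524965)*(3122765 + y) = (-671399 - 524965)*(3122765 + 2372768) = -1196364*5495533 = -6574657842012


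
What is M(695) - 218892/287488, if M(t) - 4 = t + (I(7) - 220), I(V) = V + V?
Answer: 35378173/71872 ≈ 492.24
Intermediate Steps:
I(V) = 2*V
M(t) = -202 + t (M(t) = 4 + (t + (2*7 - 220)) = 4 + (t + (14 - 220)) = 4 + (t - 206) = 4 + (-206 + t) = -202 + t)
M(695) - 218892/287488 = (-202 + 695) - 218892/287488 = 493 - 218892*1/287488 = 493 - 54723/71872 = 35378173/71872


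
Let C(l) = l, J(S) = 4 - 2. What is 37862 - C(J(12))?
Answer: 37860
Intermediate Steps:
J(S) = 2
37862 - C(J(12)) = 37862 - 1*2 = 37862 - 2 = 37860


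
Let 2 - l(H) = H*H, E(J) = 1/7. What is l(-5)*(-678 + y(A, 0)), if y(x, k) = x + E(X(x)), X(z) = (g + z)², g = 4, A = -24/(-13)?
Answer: 1414891/91 ≈ 15548.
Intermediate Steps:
A = 24/13 (A = -24*(-1/13) = 24/13 ≈ 1.8462)
X(z) = (4 + z)²
E(J) = ⅐
l(H) = 2 - H² (l(H) = 2 - H*H = 2 - H²)
y(x, k) = ⅐ + x (y(x, k) = x + ⅐ = ⅐ + x)
l(-5)*(-678 + y(A, 0)) = (2 - 1*(-5)²)*(-678 + (⅐ + 24/13)) = (2 - 1*25)*(-678 + 181/91) = (2 - 25)*(-61517/91) = -23*(-61517/91) = 1414891/91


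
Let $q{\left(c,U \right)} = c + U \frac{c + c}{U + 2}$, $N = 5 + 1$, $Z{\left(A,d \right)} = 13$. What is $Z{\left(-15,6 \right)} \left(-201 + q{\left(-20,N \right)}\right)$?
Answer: $-3263$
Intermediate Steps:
$N = 6$
$q{\left(c,U \right)} = c + \frac{2 U c}{2 + U}$ ($q{\left(c,U \right)} = c + U \frac{2 c}{2 + U} = c + \frac{2 U c}{2 + U}$)
$Z{\left(-15,6 \right)} \left(-201 + q{\left(-20,N \right)}\right) = 13 \left(-201 - \frac{20 \left(2 + 3 \cdot 6\right)}{2 + 6}\right) = 13 \left(-201 - \frac{20 \left(2 + 18\right)}{8}\right) = 13 \left(-201 - \frac{5}{2} \cdot 20\right) = 13 \left(-201 - 50\right) = 13 \left(-251\right) = -3263$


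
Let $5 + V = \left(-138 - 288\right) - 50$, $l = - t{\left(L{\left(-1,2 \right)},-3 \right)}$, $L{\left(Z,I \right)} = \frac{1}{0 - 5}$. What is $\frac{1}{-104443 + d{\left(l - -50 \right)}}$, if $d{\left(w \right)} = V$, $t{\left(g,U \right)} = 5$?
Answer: $- \frac{1}{104924} \approx -9.5307 \cdot 10^{-6}$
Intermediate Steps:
$L{\left(Z,I \right)} = - \frac{1}{5}$ ($L{\left(Z,I \right)} = \frac{1}{-5} = - \frac{1}{5}$)
$l = -5$ ($l = \left(-1\right) 5 = -5$)
$V = -481$ ($V = -5 - 476 = -481$)
$d{\left(w \right)} = -481$
$\frac{1}{-104443 + d{\left(l - -50 \right)}} = \frac{1}{-104443 - 481} = \frac{1}{-104924} = - \frac{1}{104924}$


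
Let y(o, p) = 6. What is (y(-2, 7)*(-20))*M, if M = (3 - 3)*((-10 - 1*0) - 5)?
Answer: 0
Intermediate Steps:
M = 0 (M = 0*((-10 + 0) - 5) = 0*(-10 - 5) = 0*(-15) = 0)
(y(-2, 7)*(-20))*M = (6*(-20))*0 = -120*0 = 0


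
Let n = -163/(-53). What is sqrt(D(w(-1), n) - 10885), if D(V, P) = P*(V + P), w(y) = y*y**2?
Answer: I*sqrt(30558035)/53 ≈ 104.3*I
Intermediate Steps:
w(y) = y**3
n = 163/53 (n = -163*(-1/53) = 163/53 ≈ 3.0755)
D(V, P) = P*(P + V)
sqrt(D(w(-1), n) - 10885) = sqrt(163*(163/53 + (-1)**3)/53 - 10885) = sqrt(163*(163/53 - 1)/53 - 10885) = sqrt((163/53)*(110/53) - 10885) = sqrt(17930/2809 - 10885) = sqrt(-30558035/2809) = I*sqrt(30558035)/53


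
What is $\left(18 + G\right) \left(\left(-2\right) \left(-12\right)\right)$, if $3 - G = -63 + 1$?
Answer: $1992$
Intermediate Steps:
$G = 65$ ($G = 3 - \left(-63 + 1\right) = 3 - -62 = 3 + 62 = 65$)
$\left(18 + G\right) \left(\left(-2\right) \left(-12\right)\right) = \left(18 + 65\right) \left(\left(-2\right) \left(-12\right)\right) = 83 \cdot 24 = 1992$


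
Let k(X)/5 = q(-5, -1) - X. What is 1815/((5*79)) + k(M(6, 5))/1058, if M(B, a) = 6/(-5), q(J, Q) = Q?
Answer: 384133/83582 ≈ 4.5959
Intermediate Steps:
M(B, a) = -6/5 (M(B, a) = 6*(-1/5) = -6/5)
k(X) = -5 - 5*X (k(X) = 5*(-1 - X) = -5 - 5*X)
1815/((5*79)) + k(M(6, 5))/1058 = 1815/((5*79)) + (-5 - 5*(-6/5))/1058 = 1815/395 + (-5 + 6)*(1/1058) = 1815*(1/395) + 1*(1/1058) = 363/79 + 1/1058 = 384133/83582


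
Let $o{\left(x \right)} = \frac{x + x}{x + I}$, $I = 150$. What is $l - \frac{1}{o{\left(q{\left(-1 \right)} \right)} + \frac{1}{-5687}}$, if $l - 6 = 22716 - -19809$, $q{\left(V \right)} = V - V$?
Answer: $48218$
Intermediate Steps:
$q{\left(V \right)} = 0$
$o{\left(x \right)} = \frac{2 x}{150 + x}$ ($o{\left(x \right)} = \frac{x + x}{x + 150} = \frac{2 x}{150 + x}$)
$l = 42531$ ($l = 6 + \left(22716 - -19809\right) = 6 + \left(22716 + 19809\right) = 6 + 42525 = 42531$)
$l - \frac{1}{o{\left(q{\left(-1 \right)} \right)} + \frac{1}{-5687}} = 42531 - \frac{1}{2 \cdot 0 \frac{1}{150 + 0} + \frac{1}{-5687}} = 42531 - \frac{1}{2 \cdot 0 \cdot \frac{1}{150} - \frac{1}{5687}} = 42531 - \frac{1}{0 - \frac{1}{5687}} = 42531 - \frac{1}{- \frac{1}{5687}} = 42531 - -5687 = 42531 + 5687 = 48218$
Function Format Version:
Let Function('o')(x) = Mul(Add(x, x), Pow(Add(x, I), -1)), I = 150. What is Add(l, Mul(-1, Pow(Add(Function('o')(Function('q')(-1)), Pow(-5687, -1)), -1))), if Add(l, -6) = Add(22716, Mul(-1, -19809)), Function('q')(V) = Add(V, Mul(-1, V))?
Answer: 48218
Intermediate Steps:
Function('q')(V) = 0
Function('o')(x) = Mul(2, x, Pow(Add(150, x), -1)) (Function('o')(x) = Mul(Add(x, x), Pow(Add(x, 150), -1)) = Mul(Mul(2, x), Pow(Add(150, x), -1)) = Mul(2, x, Pow(Add(150, x), -1)))
l = 42531 (l = Add(6, Add(22716, Mul(-1, -19809))) = Add(6, Add(22716, 19809)) = Add(6, 42525) = 42531)
Add(l, Mul(-1, Pow(Add(Function('o')(Function('q')(-1)), Pow(-5687, -1)), -1))) = Add(42531, Mul(-1, Pow(Add(Mul(2, 0, Pow(Add(150, 0), -1)), Pow(-5687, -1)), -1))) = Add(42531, Mul(-1, Pow(Add(Mul(2, 0, Pow(150, -1)), Rational(-1, 5687)), -1))) = Add(42531, Mul(-1, Pow(Add(Mul(2, 0, Rational(1, 150)), Rational(-1, 5687)), -1))) = Add(42531, Mul(-1, Pow(Add(0, Rational(-1, 5687)), -1))) = Add(42531, Mul(-1, Pow(Rational(-1, 5687), -1))) = Add(42531, Mul(-1, -5687)) = Add(42531, 5687) = 48218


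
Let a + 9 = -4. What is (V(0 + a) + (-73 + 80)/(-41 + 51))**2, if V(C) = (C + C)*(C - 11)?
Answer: 39025009/100 ≈ 3.9025e+5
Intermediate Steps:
a = -13 (a = -9 - 4 = -13)
V(C) = 2*C*(-11 + C) (V(C) = (2*C)*(-11 + C) = 2*C*(-11 + C))
(V(0 + a) + (-73 + 80)/(-41 + 51))**2 = (2*(0 - 13)*(-11 + (0 - 13)) + (-73 + 80)/(-41 + 51))**2 = (2*(-13)*(-11 - 13) + 7/10)**2 = (2*(-13)*(-24) + 7*(1/10))**2 = (624 + 7/10)**2 = (6247/10)**2 = 39025009/100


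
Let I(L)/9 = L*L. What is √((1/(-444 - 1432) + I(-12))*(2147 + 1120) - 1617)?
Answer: √3723863411037/938 ≈ 2057.3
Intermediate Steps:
I(L) = 9*L² (I(L) = 9*(L*L) = 9*L²)
√((1/(-444 - 1432) + I(-12))*(2147 + 1120) - 1617) = √((1/(-444 - 1432) + 9*(-12)²)*(2147 + 1120) - 1617) = √((1/(-1876) + 9*144)*3267 - 1617) = √((-1/1876 + 1296)*3267 - 1617) = √((2431295/1876)*3267 - 1617) = √(7943040765/1876 - 1617) = √(7940007273/1876) = √3723863411037/938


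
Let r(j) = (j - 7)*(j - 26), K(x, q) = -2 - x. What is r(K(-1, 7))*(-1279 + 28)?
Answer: -270216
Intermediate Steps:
r(j) = (-26 + j)*(-7 + j) (r(j) = (-7 + j)*(-26 + j) = (-26 + j)*(-7 + j))
r(K(-1, 7))*(-1279 + 28) = (182 + (-2 - 1*(-1))² - 33*(-2 - 1*(-1)))*(-1279 + 28) = (182 + (-2 + 1)² - 33*(-2 + 1))*(-1251) = (182 + (-1)² - 33*(-1))*(-1251) = (182 + 1 + 33)*(-1251) = 216*(-1251) = -270216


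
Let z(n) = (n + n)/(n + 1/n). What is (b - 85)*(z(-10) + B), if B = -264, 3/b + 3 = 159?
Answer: 29236104/1313 ≈ 22267.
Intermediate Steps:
b = 1/52 (b = 3/(-3 + 159) = 3/156 = 3*(1/156) = 1/52 ≈ 0.019231)
z(n) = 2*n/(n + 1/n) (z(n) = (2*n)/(n + 1/n) = 2*n/(n + 1/n))
(b - 85)*(z(-10) + B) = (1/52 - 85)*(2*(-10)²/(1 + (-10)²) - 264) = -4419*(2*100/(1 + 100) - 264)/52 = -4419*(2*100/101 - 264)/52 = -4419*(2*100*(1/101) - 264)/52 = -4419*(200/101 - 264)/52 = -4419/52*(-26464/101) = 29236104/1313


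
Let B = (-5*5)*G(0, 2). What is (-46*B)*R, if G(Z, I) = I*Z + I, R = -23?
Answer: -52900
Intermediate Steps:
G(Z, I) = I + I*Z
B = -50 (B = (-5*5)*(2*(1 + 0)) = -50 ≈ -50.000)
(-46*B)*R = -46*(-50)*(-23) = 2300*(-23) = -52900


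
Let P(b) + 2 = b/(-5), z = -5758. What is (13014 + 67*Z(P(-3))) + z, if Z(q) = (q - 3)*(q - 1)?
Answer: 199088/25 ≈ 7963.5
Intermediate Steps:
P(b) = -2 - b/5 (P(b) = -2 + b/(-5) = -2 + b*(-⅕) = -2 - b/5)
Z(q) = (-1 + q)*(-3 + q) (Z(q) = (-3 + q)*(-1 + q) = (-1 + q)*(-3 + q))
(13014 + 67*Z(P(-3))) + z = (13014 + 67*(3 + (-2 - ⅕*(-3))² - 4*(-2 - ⅕*(-3)))) - 5758 = (13014 + 67*(3 + (-2 + ⅗)² - 4*(-2 + ⅗))) - 5758 = (13014 + 67*(3 + (-7/5)² - 4*(-7/5))) - 5758 = (13014 + 67*(3 + 49/25 + 28/5)) - 5758 = (13014 + 67*(264/25)) - 5758 = (13014 + 17688/25) - 5758 = 343038/25 - 5758 = 199088/25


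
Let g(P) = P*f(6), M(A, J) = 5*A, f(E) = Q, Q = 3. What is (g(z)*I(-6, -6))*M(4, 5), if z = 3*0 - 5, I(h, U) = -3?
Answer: 900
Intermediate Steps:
z = -5 (z = 0 - 5 = -5)
f(E) = 3
g(P) = 3*P (g(P) = P*3 = 3*P)
(g(z)*I(-6, -6))*M(4, 5) = ((3*(-5))*(-3))*(5*4) = -15*(-3)*20 = 45*20 = 900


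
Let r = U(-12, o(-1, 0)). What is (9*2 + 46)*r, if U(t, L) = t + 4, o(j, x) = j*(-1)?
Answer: -512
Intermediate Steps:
o(j, x) = -j
U(t, L) = 4 + t
r = -8 (r = 4 - 12 = -8)
(9*2 + 46)*r = (9*2 + 46)*(-8) = (18 + 46)*(-8) = 64*(-8) = -512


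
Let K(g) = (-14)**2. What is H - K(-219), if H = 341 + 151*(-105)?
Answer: -15710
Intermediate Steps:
H = -15514 (H = 341 - 15855 = -15514)
K(g) = 196
H - K(-219) = -15514 - 1*196 = -15514 - 196 = -15710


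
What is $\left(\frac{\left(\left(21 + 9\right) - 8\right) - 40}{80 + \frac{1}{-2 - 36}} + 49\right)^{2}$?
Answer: $\frac{2441249281}{1026169} \approx 2379.0$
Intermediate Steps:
$\left(\frac{\left(\left(21 + 9\right) - 8\right) - 40}{80 + \frac{1}{-2 - 36}} + 49\right)^{2} = \left(\frac{\left(30 - 8\right) - 40}{80 + \frac{1}{-38}} + 49\right)^{2} = \left(\frac{22 - 40}{80 - \frac{1}{38}} + 49\right)^{2} = \left(- \frac{18}{\frac{3039}{38}} + 49\right)^{2} = \left(\left(-18\right) \frac{38}{3039} + 49\right)^{2} = \left(- \frac{228}{1013} + 49\right)^{2} = \left(\frac{49409}{1013}\right)^{2} = \frac{2441249281}{1026169}$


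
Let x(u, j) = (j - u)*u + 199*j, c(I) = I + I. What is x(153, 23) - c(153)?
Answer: -15619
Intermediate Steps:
c(I) = 2*I
x(u, j) = 199*j + u*(j - u) (x(u, j) = u*(j - u) + 199*j = 199*j + u*(j - u))
x(153, 23) - c(153) = (-1*153² + 199*23 + 23*153) - 2*153 = (-1*23409 + 4577 + 3519) - 1*306 = (-23409 + 4577 + 3519) - 306 = -15313 - 306 = -15619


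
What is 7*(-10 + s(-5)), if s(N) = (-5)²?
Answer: 105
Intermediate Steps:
s(N) = 25
7*(-10 + s(-5)) = 7*(-10 + 25) = 7*15 = 105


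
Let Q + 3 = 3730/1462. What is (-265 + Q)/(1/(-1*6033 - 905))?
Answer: 1346270334/731 ≈ 1.8417e+6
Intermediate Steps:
Q = -328/731 (Q = -3 + 3730/1462 = -3 + 3730*(1/1462) = -3 + 1865/731 = -328/731 ≈ -0.44870)
(-265 + Q)/(1/(-1*6033 - 905)) = (-265 - 328/731)/(1/(-1*6033 - 905)) = -194043/(731*(1/(-6033 - 905))) = -194043/(731*(1/(-6938))) = -194043/(731*(-1/6938)) = -194043/731*(-6938) = 1346270334/731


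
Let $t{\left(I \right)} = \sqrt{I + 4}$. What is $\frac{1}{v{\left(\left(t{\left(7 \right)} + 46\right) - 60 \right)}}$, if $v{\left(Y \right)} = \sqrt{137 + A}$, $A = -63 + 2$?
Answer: $\frac{\sqrt{19}}{38} \approx 0.11471$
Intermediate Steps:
$t{\left(I \right)} = \sqrt{4 + I}$
$A = -61$
$v{\left(Y \right)} = 2 \sqrt{19}$ ($v{\left(Y \right)} = \sqrt{137 - 61} = \sqrt{76} = 2 \sqrt{19}$)
$\frac{1}{v{\left(\left(t{\left(7 \right)} + 46\right) - 60 \right)}} = \frac{1}{2 \sqrt{19}} = \frac{\sqrt{19}}{38}$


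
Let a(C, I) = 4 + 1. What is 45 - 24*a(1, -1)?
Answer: -75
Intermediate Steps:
a(C, I) = 5
45 - 24*a(1, -1) = 45 - 24*5 = 45 - 120 = -75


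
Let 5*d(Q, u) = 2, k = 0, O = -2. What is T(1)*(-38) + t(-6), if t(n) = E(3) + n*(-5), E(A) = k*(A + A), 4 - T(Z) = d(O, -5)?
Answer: -534/5 ≈ -106.80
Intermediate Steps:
d(Q, u) = 2/5 (d(Q, u) = (1/5)*2 = 2/5)
T(Z) = 18/5 (T(Z) = 4 - 1*2/5 = 4 - 2/5 = 18/5)
E(A) = 0 (E(A) = 0*(A + A) = 0*(2*A) = 0)
t(n) = -5*n (t(n) = 0 + n*(-5) = 0 - 5*n = -5*n)
T(1)*(-38) + t(-6) = (18/5)*(-38) - 5*(-6) = -684/5 + 30 = -534/5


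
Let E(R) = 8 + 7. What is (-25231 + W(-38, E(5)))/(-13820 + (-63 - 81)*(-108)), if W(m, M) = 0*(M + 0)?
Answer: -25231/1732 ≈ -14.568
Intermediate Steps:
E(R) = 15
W(m, M) = 0 (W(m, M) = 0*M = 0)
(-25231 + W(-38, E(5)))/(-13820 + (-63 - 81)*(-108)) = (-25231 + 0)/(-13820 + (-63 - 81)*(-108)) = -25231/(-13820 - 144*(-108)) = -25231/(-13820 + 15552) = -25231/1732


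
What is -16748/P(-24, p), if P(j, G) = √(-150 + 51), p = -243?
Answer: 16748*I*√11/33 ≈ 1683.2*I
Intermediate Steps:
P(j, G) = 3*I*√11 (P(j, G) = √(-99) = 3*I*√11)
-16748/P(-24, p) = -16748*(-I*√11/33) = -(-16748)*I*√11/33 = 16748*I*√11/33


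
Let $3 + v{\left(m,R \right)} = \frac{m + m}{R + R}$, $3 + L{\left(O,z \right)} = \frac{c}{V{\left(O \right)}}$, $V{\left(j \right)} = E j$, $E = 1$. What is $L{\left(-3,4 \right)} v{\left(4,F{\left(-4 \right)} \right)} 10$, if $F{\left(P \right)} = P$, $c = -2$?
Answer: $\frac{280}{3} \approx 93.333$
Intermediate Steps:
$V{\left(j \right)} = j$ ($V{\left(j \right)} = 1 j = j$)
$L{\left(O,z \right)} = -3 - \frac{2}{O}$
$v{\left(m,R \right)} = -3 + \frac{m}{R}$ ($v{\left(m,R \right)} = -3 + \frac{m + m}{R + R} = -3 + \frac{2 m}{2 R} = -3 + 2 m \frac{1}{2 R} = -3 + \frac{m}{R}$)
$L{\left(-3,4 \right)} v{\left(4,F{\left(-4 \right)} \right)} 10 = \left(-3 - \frac{2}{-3}\right) \left(-3 + \frac{4}{-4}\right) 10 = \left(-3 - - \frac{2}{3}\right) \left(-3 + 4 \left(- \frac{1}{4}\right)\right) 10 = \left(-3 + \frac{2}{3}\right) \left(-3 - 1\right) 10 = \left(- \frac{7}{3}\right) \left(-4\right) 10 = \frac{28}{3} \cdot 10 = \frac{280}{3}$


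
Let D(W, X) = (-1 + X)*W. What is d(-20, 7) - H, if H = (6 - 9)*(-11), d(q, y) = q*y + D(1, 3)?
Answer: -171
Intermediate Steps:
D(W, X) = W*(-1 + X)
d(q, y) = 2 + q*y (d(q, y) = q*y + 1*(-1 + 3) = q*y + 1*2 = q*y + 2 = 2 + q*y)
H = 33 (H = -3*(-11) = 33)
d(-20, 7) - H = (2 - 20*7) - 1*33 = (2 - 140) - 33 = -138 - 33 = -171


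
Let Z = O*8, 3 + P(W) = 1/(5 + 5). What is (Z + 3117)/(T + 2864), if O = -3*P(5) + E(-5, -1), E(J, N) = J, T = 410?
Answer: 15733/16370 ≈ 0.96109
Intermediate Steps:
P(W) = -29/10 (P(W) = -3 + 1/(5 + 5) = -3 + 1/10 = -3 + ⅒ = -29/10)
O = 37/10 (O = -3*(-29/10) - 5 = 87/10 - 5 = 37/10 ≈ 3.7000)
Z = 148/5 (Z = (37/10)*8 = 148/5 ≈ 29.600)
(Z + 3117)/(T + 2864) = (148/5 + 3117)/(410 + 2864) = (15733/5)/3274 = (15733/5)*(1/3274) = 15733/16370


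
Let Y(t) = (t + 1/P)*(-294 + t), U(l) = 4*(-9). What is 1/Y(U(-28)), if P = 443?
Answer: 443/5262510 ≈ 8.4180e-5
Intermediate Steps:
U(l) = -36
Y(t) = (-294 + t)*(1/443 + t) (Y(t) = (t + 1/443)*(-294 + t) = (1/443 + t)*(-294 + t) = (-294 + t)*(1/443 + t))
1/Y(U(-28)) = 1/(-294/443 + (1/443)*(-36) - 36*(-294 - 36)) = 1/(-294/443 - 36/443 - 36*(-330)) = 1/(-294/443 - 36/443 + 11880) = 1/(5262510/443) = 443/5262510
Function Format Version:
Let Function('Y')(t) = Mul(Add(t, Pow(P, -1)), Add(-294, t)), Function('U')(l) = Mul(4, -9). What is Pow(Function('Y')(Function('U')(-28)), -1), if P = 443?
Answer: Rational(443, 5262510) ≈ 8.4180e-5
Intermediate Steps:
Function('U')(l) = -36
Function('Y')(t) = Mul(Add(-294, t), Add(Rational(1, 443), t)) (Function('Y')(t) = Mul(Add(t, Pow(443, -1)), Add(-294, t)) = Mul(Add(t, Rational(1, 443)), Add(-294, t)) = Mul(Add(Rational(1, 443), t), Add(-294, t)) = Mul(Add(-294, t), Add(Rational(1, 443), t)))
Pow(Function('Y')(Function('U')(-28)), -1) = Pow(Add(Rational(-294, 443), Mul(Rational(1, 443), -36), Mul(-36, Add(-294, -36))), -1) = Pow(Add(Rational(-294, 443), Rational(-36, 443), Mul(-36, -330)), -1) = Pow(Add(Rational(-294, 443), Rational(-36, 443), 11880), -1) = Pow(Rational(5262510, 443), -1) = Rational(443, 5262510)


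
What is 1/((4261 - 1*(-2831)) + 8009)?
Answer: 1/15101 ≈ 6.6221e-5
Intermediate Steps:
1/((4261 - 1*(-2831)) + 8009) = 1/((4261 + 2831) + 8009) = 1/(7092 + 8009) = 1/15101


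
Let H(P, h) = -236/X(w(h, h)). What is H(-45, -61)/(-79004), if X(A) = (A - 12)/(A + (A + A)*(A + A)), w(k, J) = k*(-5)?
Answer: 21971895/5787043 ≈ 3.7967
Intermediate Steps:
w(k, J) = -5*k
X(A) = (-12 + A)/(A + 4*A²) (X(A) = (-12 + A)/(A + (2*A)*(2*A)) = (-12 + A)/(A + 4*A²))
H(P, h) = 1180*h*(1 - 20*h)/(-12 - 5*h) (H(P, h) = -236*(-5*h*(1 + 4*(-5*h))/(-12 - 5*h)) = -236*(-5*h*(1 - 20*h)/(-12 - 5*h)) = -(-1180)*h*(1 - 20*h)/(-12 - 5*h) = 1180*h*(1 - 20*h)/(-12 - 5*h))
H(-45, -61)/(-79004) = (1180*(-61)*(-1 + 20*(-61))/(12 + 5*(-61)))/(-79004) = (1180*(-61)*(-1 - 1220)/(12 - 305))*(-1/79004) = (1180*(-61)*(-1221)/(-293))*(-1/79004) = (1180*(-61)*(-1/293)*(-1221))*(-1/79004) = -87887580/293*(-1/79004) = 21971895/5787043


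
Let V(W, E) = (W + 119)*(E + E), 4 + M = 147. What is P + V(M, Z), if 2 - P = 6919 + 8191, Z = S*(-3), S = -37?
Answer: 43056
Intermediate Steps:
M = 143 (M = -4 + 147 = 143)
Z = 111 (Z = -37*(-3) = 111)
V(W, E) = 2*E*(119 + W) (V(W, E) = (119 + W)*(2*E) = 2*E*(119 + W))
P = -15108 (P = 2 - (6919 + 8191) = 2 - 1*15110 = 2 - 15110 = -15108)
P + V(M, Z) = -15108 + 2*111*(119 + 143) = -15108 + 2*111*262 = -15108 + 58164 = 43056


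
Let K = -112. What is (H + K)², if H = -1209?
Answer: 1745041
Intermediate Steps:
(H + K)² = (-1209 - 112)² = (-1321)² = 1745041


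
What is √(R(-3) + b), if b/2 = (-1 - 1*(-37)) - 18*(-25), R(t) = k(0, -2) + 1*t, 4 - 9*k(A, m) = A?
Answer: 5*√349/3 ≈ 31.136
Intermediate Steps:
k(A, m) = 4/9 - A/9
R(t) = 4/9 + t (R(t) = (4/9 - ⅑*0) + 1*t = (4/9 + 0) + t = 4/9 + t)
b = 972 (b = 2*((-1 - 1*(-37)) - 18*(-25)) = 2*((-1 + 37) + 450) = 2*(36 + 450) = 2*486 = 972)
√(R(-3) + b) = √((4/9 - 3) + 972) = √(-23/9 + 972) = √(8725/9) = 5*√349/3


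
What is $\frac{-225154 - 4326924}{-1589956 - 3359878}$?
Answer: $\frac{2276039}{2474917} \approx 0.91964$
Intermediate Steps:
$\frac{-225154 - 4326924}{-1589956 - 3359878} = - \frac{4552078}{-4949834} = \left(-4552078\right) \left(- \frac{1}{4949834}\right) = \frac{2276039}{2474917}$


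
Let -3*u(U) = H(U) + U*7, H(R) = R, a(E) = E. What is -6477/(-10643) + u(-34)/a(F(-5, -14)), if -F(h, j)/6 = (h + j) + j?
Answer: 3371117/3160971 ≈ 1.0665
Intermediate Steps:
F(h, j) = -12*j - 6*h (F(h, j) = -6*((h + j) + j) = -6*(h + 2*j) = -12*j - 6*h)
u(U) = -8*U/3 (u(U) = -(U + U*7)/3 = -(U + 7*U)/3 = -8*U/3)
-6477/(-10643) + u(-34)/a(F(-5, -14)) = -6477/(-10643) + (-8/3*(-34))/(-12*(-14) - 6*(-5)) = -6477*(-1/10643) + 272/(3*(168 + 30)) = 6477/10643 + (272/3)/198 = 6477/10643 + (272/3)*(1/198) = 6477/10643 + 136/297 = 3371117/3160971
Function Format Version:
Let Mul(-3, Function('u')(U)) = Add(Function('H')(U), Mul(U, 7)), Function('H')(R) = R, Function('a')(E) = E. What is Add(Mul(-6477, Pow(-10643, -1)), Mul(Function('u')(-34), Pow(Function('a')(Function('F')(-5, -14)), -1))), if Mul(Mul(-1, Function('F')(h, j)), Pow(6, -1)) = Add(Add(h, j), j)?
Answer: Rational(3371117, 3160971) ≈ 1.0665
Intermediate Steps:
Function('F')(h, j) = Add(Mul(-12, j), Mul(-6, h)) (Function('F')(h, j) = Mul(-6, Add(Add(h, j), j)) = Mul(-6, Add(h, Mul(2, j))) = Add(Mul(-12, j), Mul(-6, h)))
Function('u')(U) = Mul(Rational(-8, 3), U) (Function('u')(U) = Mul(Rational(-1, 3), Add(U, Mul(U, 7))) = Mul(Rational(-1, 3), Add(U, Mul(7, U))) = Mul(Rational(-1, 3), Mul(8, U)) = Mul(Rational(-8, 3), U))
Add(Mul(-6477, Pow(-10643, -1)), Mul(Function('u')(-34), Pow(Function('a')(Function('F')(-5, -14)), -1))) = Add(Mul(-6477, Pow(-10643, -1)), Mul(Mul(Rational(-8, 3), -34), Pow(Add(Mul(-12, -14), Mul(-6, -5)), -1))) = Add(Mul(-6477, Rational(-1, 10643)), Mul(Rational(272, 3), Pow(Add(168, 30), -1))) = Add(Rational(6477, 10643), Mul(Rational(272, 3), Pow(198, -1))) = Add(Rational(6477, 10643), Mul(Rational(272, 3), Rational(1, 198))) = Add(Rational(6477, 10643), Rational(136, 297)) = Rational(3371117, 3160971)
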